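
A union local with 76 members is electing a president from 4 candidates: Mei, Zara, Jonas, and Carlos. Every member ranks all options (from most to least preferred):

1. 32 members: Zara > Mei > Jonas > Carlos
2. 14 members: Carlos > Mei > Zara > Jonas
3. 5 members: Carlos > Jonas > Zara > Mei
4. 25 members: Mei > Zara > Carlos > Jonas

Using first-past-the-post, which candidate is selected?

First-place votes: Mei 25, Zara 32, Jonas 0, Carlos 19.
Zara has the most first-place votes.

Zara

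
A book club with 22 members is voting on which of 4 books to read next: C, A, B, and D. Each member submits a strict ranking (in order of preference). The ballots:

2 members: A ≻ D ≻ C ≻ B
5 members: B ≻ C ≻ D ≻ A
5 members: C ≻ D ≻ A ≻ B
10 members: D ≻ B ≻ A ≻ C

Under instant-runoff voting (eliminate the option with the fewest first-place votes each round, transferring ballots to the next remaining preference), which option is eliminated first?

A

Round 1: C 5, A 2, B 5, D 10. Eliminate A.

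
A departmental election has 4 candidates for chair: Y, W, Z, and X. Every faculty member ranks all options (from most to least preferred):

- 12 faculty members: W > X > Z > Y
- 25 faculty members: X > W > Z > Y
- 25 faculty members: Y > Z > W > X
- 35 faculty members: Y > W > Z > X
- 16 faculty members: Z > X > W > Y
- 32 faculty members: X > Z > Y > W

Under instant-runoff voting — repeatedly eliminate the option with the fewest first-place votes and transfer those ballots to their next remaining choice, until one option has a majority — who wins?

Round 1: Y 60, W 12, Z 16, X 57. Eliminate W.
Round 2: Y 60, Z 16, X 69. Eliminate Z.
Round 3: Y 60, X 85. X has a majority.

X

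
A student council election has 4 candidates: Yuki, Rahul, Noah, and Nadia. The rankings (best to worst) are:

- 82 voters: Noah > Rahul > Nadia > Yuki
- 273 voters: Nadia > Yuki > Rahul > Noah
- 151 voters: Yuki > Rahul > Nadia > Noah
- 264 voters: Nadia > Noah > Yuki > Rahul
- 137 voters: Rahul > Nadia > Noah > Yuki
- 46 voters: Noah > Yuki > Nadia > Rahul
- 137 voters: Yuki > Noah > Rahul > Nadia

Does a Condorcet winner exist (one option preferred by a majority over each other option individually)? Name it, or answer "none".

Nadia vs Yuki: 756–334 for Nadia.
Nadia vs Rahul: 583–507 for Nadia.
Nadia vs Noah: 825–265 for Nadia.
Nadia beats every other option head-to-head.

Nadia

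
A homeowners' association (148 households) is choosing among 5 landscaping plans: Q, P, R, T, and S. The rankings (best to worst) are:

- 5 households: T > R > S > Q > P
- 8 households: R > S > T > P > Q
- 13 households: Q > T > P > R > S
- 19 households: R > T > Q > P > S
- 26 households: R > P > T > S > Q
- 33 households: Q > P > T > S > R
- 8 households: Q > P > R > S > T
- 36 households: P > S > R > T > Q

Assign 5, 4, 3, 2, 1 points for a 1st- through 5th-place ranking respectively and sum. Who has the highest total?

P

Q: 5·2 + 8·1 + 13·5 + 19·3 + 26·1 + 33·5 + 8·5 + 36·1 = 407
P: 5·1 + 8·2 + 13·3 + 19·2 + 26·4 + 33·4 + 8·4 + 36·5 = 546
R: 5·4 + 8·5 + 13·2 + 19·5 + 26·5 + 33·1 + 8·3 + 36·3 = 476
T: 5·5 + 8·3 + 13·4 + 19·4 + 26·3 + 33·3 + 8·1 + 36·2 = 434
S: 5·3 + 8·4 + 13·1 + 19·1 + 26·2 + 33·2 + 8·2 + 36·4 = 357
P has the highest Borda score (546).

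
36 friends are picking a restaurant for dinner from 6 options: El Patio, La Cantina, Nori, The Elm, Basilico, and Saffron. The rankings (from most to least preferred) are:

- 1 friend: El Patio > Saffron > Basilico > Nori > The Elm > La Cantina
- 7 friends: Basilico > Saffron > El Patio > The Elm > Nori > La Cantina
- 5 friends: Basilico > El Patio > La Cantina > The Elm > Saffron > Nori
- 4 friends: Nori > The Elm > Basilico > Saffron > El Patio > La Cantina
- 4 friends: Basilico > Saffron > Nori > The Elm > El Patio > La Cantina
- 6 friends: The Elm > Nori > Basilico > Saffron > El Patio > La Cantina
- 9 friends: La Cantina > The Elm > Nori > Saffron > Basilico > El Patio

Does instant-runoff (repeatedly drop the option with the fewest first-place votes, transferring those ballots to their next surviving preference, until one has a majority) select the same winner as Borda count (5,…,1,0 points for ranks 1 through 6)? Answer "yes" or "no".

no

Instant-runoff — R1 El Patio 1, La Cantina 9, Nori 4, The Elm 6, Basilico 16, Saffron 0 (Saffron out); R2 El Patio 1, La Cantina 9, Nori 4, The Elm 6, Basilico 16 (El Patio out); R3 La Cantina 9, Nori 4, The Elm 6, Basilico 17 (Nori out); R4 La Cantina 9, The Elm 10, Basilico 17 (La Cantina out); R5 The Elm 19, Basilico 17 (The Elm winner). Winner: The Elm.
Borda — scores: El Patio 60, La Cantina 60, Nori 92, The Elm 115, Basilico 122, Saffron 91. Winner: Basilico.
The two methods disagree.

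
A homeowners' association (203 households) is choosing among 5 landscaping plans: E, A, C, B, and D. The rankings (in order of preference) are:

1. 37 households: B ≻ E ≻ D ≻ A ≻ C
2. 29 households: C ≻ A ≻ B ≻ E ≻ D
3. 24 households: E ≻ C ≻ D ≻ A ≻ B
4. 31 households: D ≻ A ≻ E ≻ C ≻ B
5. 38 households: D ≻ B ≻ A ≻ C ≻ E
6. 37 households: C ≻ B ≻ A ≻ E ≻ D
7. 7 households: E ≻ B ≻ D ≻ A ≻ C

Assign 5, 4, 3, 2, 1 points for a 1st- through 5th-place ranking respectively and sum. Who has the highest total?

E: 37·4 + 29·2 + 24·5 + 31·3 + 38·1 + 37·2 + 7·5 = 566
A: 37·2 + 29·4 + 24·2 + 31·4 + 38·3 + 37·3 + 7·2 = 601
C: 37·1 + 29·5 + 24·4 + 31·2 + 38·2 + 37·5 + 7·1 = 608
B: 37·5 + 29·3 + 24·1 + 31·1 + 38·4 + 37·4 + 7·4 = 655
D: 37·3 + 29·1 + 24·3 + 31·5 + 38·5 + 37·1 + 7·3 = 615
B has the highest Borda score (655).

B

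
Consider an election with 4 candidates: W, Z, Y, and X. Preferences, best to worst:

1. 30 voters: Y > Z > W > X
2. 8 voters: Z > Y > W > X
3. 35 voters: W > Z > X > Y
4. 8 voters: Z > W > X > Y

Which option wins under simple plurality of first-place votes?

First-place votes: W 35, Z 16, Y 30, X 0.
W has the most first-place votes.

W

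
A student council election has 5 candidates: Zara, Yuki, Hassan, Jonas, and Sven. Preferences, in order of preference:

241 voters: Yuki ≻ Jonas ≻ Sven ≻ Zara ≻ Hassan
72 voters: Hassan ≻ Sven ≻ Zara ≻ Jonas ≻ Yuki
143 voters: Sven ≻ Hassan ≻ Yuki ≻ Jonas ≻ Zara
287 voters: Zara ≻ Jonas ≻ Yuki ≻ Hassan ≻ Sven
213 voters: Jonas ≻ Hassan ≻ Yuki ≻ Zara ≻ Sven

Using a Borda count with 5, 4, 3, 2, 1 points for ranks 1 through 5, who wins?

Zara: 241·2 + 72·3 + 143·1 + 287·5 + 213·2 = 2702
Yuki: 241·5 + 72·1 + 143·3 + 287·3 + 213·3 = 3206
Hassan: 241·1 + 72·5 + 143·4 + 287·2 + 213·4 = 2599
Jonas: 241·4 + 72·2 + 143·2 + 287·4 + 213·5 = 3607
Sven: 241·3 + 72·4 + 143·5 + 287·1 + 213·1 = 2226
Jonas has the highest Borda score (3607).

Jonas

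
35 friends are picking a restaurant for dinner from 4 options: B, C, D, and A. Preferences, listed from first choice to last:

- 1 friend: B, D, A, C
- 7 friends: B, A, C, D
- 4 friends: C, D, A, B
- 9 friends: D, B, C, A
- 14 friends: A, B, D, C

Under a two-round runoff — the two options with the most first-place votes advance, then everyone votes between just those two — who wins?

A

Round 1 first-place votes: B 8, C 4, D 9, A 14.
A and D advance.
Runoff: A is preferred to D by 21 voters; D by 14.
A wins the runoff.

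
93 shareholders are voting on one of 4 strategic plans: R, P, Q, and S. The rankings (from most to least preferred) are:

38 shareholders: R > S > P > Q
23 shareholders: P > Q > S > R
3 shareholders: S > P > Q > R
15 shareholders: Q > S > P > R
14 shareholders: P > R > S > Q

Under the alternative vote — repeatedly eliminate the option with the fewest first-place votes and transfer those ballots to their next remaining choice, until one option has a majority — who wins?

Round 1: R 38, P 37, Q 15, S 3. Eliminate S.
Round 2: R 38, P 40, Q 15. Eliminate Q.
Round 3: R 38, P 55. P has a majority.

P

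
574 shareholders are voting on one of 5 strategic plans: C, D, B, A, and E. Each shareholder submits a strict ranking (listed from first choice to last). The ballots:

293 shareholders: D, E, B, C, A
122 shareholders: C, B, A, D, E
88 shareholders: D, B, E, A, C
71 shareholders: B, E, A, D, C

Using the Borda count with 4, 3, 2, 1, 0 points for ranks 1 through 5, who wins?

C: 293·1 + 122·4 + 88·0 + 71·0 = 781
D: 293·4 + 122·1 + 88·4 + 71·1 = 1717
B: 293·2 + 122·3 + 88·3 + 71·4 = 1500
A: 293·0 + 122·2 + 88·1 + 71·2 = 474
E: 293·3 + 122·0 + 88·2 + 71·3 = 1268
D has the highest Borda score (1717).

D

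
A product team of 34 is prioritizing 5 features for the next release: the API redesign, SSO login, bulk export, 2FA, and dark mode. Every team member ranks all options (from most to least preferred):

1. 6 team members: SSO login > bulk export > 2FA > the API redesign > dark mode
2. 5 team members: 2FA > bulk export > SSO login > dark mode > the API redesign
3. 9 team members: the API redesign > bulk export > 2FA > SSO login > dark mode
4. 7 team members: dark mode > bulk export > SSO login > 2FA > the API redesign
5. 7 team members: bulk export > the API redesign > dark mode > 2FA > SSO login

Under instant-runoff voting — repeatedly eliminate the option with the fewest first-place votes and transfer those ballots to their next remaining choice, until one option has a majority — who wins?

Round 1: the API redesign 9, SSO login 6, bulk export 7, 2FA 5, dark mode 7. Eliminate 2FA.
Round 2: the API redesign 9, SSO login 6, bulk export 12, dark mode 7. Eliminate SSO login.
Round 3: the API redesign 9, bulk export 18, dark mode 7. Bulk export has a majority.

bulk export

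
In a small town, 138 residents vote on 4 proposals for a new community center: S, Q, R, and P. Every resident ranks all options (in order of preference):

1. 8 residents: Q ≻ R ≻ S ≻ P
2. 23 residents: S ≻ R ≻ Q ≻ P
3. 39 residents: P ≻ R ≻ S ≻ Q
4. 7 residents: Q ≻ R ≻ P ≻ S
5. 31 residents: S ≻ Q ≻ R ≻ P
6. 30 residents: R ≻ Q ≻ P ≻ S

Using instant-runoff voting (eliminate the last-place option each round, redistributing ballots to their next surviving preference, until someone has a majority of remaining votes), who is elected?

R

Round 1: S 54, Q 15, R 30, P 39. Eliminate Q.
Round 2: S 54, R 45, P 39. Eliminate P.
Round 3: S 54, R 84. R has a majority.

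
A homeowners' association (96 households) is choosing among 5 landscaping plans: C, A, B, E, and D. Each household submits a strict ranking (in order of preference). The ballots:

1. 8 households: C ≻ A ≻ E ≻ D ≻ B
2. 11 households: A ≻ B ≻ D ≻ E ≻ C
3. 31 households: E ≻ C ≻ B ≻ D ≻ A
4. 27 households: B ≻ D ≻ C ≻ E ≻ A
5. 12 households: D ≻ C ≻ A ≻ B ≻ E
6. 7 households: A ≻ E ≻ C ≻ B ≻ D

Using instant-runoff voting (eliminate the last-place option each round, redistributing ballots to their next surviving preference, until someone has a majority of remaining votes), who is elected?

E

Round 1: C 8, A 18, B 27, E 31, D 12. Eliminate C.
Round 2: A 26, B 27, E 31, D 12. Eliminate D.
Round 3: A 38, B 27, E 31. Eliminate B.
Round 4: A 38, E 58. E has a majority.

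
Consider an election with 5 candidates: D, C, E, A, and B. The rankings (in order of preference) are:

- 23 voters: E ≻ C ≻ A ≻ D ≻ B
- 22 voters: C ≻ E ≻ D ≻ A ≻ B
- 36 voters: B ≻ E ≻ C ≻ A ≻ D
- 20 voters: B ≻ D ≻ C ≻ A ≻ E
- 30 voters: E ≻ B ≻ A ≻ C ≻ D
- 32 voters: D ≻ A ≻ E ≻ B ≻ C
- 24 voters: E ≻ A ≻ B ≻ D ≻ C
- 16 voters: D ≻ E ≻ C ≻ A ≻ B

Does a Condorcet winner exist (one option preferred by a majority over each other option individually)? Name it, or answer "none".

E

E vs D: 135–68 for E.
E vs C: 161–42 for E.
E vs A: 151–52 for E.
E vs B: 147–56 for E.
E beats every other option head-to-head.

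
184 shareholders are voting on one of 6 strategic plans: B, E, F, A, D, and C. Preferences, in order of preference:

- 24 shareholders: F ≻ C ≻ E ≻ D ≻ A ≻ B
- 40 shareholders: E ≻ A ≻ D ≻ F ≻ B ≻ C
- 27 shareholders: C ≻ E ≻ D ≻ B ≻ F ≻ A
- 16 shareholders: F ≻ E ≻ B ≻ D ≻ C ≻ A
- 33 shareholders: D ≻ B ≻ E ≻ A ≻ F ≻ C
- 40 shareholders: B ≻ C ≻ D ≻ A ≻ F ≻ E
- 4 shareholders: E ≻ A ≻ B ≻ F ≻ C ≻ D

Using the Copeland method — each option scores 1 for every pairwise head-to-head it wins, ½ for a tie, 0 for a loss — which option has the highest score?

B: beats F, A, and C; loses to E and D → score 3.
E: beats B, F, A, D, and C → score 5.
F: beats C; loses to B, E, A, and D → score 1.
A: beats F; loses to B, E, D, and C → score 1.
D: beats B, F, and A; loses to E and C → score 3.
C: beats A and D; loses to B, E, and F → score 2.
E has the best pairwise record.

E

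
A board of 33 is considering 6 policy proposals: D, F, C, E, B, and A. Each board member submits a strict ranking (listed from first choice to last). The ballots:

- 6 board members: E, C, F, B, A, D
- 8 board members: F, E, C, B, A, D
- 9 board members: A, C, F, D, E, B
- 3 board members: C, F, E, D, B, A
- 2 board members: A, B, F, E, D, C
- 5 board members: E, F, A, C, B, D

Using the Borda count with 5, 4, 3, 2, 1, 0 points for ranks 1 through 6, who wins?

D: 6·0 + 8·0 + 9·2 + 3·2 + 2·1 + 5·0 = 26
F: 6·3 + 8·5 + 9·3 + 3·4 + 2·3 + 5·4 = 123
C: 6·4 + 8·3 + 9·4 + 3·5 + 2·0 + 5·2 = 109
E: 6·5 + 8·4 + 9·1 + 3·3 + 2·2 + 5·5 = 109
B: 6·2 + 8·2 + 9·0 + 3·1 + 2·4 + 5·1 = 44
A: 6·1 + 8·1 + 9·5 + 3·0 + 2·5 + 5·3 = 84
F has the highest Borda score (123).

F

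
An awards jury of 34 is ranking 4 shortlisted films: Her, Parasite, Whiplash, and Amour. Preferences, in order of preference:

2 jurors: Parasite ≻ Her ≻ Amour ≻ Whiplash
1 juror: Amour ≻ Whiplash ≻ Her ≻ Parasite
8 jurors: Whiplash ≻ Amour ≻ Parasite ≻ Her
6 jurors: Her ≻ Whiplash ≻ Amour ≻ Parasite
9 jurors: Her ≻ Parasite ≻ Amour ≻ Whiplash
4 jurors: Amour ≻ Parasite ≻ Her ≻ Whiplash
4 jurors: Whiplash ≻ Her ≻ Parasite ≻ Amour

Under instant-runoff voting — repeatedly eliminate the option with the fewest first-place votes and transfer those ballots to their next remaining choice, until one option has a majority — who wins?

Round 1: Her 15, Parasite 2, Whiplash 12, Amour 5. Eliminate Parasite.
Round 2: Her 17, Whiplash 12, Amour 5. Eliminate Amour.
Round 3: Her 21, Whiplash 13. Her has a majority.

Her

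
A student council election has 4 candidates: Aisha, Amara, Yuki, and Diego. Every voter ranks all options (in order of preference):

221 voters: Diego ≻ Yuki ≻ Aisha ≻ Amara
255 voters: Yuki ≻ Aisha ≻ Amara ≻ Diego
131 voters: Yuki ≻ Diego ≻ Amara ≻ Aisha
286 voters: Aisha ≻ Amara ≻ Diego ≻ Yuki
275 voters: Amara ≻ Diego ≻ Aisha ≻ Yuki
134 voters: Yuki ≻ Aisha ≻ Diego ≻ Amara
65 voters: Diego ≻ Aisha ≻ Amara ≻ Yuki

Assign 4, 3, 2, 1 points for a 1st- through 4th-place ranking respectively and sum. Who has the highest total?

Aisha: 221·2 + 255·3 + 131·1 + 286·4 + 275·2 + 134·3 + 65·3 = 3629
Amara: 221·1 + 255·2 + 131·2 + 286·3 + 275·4 + 134·1 + 65·2 = 3215
Yuki: 221·3 + 255·4 + 131·4 + 286·1 + 275·1 + 134·4 + 65·1 = 3369
Diego: 221·4 + 255·1 + 131·3 + 286·2 + 275·3 + 134·2 + 65·4 = 3457
Aisha has the highest Borda score (3629).

Aisha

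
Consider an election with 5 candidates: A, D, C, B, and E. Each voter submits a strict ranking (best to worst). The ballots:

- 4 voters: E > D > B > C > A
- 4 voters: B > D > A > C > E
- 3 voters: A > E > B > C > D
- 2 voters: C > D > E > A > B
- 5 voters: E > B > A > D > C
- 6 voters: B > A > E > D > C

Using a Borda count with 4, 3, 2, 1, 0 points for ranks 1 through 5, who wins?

B

A: 4·0 + 4·2 + 3·4 + 2·1 + 5·2 + 6·3 = 50
D: 4·3 + 4·3 + 3·0 + 2·3 + 5·1 + 6·1 = 41
C: 4·1 + 4·1 + 3·1 + 2·4 + 5·0 + 6·0 = 19
B: 4·2 + 4·4 + 3·2 + 2·0 + 5·3 + 6·4 = 69
E: 4·4 + 4·0 + 3·3 + 2·2 + 5·4 + 6·2 = 61
B has the highest Borda score (69).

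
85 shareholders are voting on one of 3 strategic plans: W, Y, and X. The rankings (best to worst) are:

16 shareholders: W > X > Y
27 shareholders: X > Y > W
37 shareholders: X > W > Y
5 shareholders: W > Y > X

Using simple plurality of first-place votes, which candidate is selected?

First-place votes: W 21, Y 0, X 64.
X has the most first-place votes.

X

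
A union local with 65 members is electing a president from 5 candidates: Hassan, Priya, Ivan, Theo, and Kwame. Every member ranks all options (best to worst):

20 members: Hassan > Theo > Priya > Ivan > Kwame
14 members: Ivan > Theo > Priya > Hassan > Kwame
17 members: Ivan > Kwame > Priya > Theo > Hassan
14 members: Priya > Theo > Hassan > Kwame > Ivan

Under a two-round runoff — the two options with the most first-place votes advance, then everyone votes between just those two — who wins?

Hassan

Round 1 first-place votes: Hassan 20, Priya 14, Ivan 31, Theo 0, Kwame 0.
Ivan and Hassan advance.
Runoff: Ivan is preferred to Hassan by 31 voters; Hassan by 34.
Hassan wins the runoff.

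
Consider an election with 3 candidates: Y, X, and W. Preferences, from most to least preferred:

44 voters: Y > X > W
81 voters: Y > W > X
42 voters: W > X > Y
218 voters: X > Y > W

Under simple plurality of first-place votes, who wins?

X

First-place votes: Y 125, X 218, W 42.
X has the most first-place votes.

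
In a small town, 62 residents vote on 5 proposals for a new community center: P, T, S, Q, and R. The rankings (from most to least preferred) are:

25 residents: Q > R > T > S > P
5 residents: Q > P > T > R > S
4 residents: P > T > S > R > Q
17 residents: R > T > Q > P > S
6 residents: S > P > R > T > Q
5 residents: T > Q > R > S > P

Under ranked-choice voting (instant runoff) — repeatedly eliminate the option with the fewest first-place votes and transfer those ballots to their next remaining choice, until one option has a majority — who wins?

Round 1: P 4, T 5, S 6, Q 30, R 17. Eliminate P.
Round 2: T 9, S 6, Q 30, R 17. Eliminate S.
Round 3: T 9, Q 30, R 23. Eliminate T.
Round 4: Q 35, R 27. Q has a majority.

Q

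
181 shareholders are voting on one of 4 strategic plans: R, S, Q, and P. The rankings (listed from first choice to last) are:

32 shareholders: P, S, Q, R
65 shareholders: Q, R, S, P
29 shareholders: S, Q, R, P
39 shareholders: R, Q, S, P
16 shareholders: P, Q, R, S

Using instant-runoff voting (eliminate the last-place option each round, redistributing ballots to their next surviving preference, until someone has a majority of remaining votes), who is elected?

Round 1: R 39, S 29, Q 65, P 48. Eliminate S.
Round 2: R 39, Q 94, P 48. Q has a majority.

Q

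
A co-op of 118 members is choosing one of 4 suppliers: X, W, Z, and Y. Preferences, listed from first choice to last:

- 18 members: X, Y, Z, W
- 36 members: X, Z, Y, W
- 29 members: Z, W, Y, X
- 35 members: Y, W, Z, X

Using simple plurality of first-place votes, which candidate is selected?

First-place votes: X 54, W 0, Z 29, Y 35.
X has the most first-place votes.

X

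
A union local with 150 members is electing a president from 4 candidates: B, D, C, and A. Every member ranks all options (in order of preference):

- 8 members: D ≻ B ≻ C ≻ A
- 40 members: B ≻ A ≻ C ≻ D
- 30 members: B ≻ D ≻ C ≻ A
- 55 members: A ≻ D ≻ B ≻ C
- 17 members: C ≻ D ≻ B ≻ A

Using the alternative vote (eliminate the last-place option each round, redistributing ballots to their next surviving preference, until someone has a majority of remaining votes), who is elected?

Round 1: B 70, D 8, C 17, A 55. Eliminate D.
Round 2: B 78, C 17, A 55. B has a majority.

B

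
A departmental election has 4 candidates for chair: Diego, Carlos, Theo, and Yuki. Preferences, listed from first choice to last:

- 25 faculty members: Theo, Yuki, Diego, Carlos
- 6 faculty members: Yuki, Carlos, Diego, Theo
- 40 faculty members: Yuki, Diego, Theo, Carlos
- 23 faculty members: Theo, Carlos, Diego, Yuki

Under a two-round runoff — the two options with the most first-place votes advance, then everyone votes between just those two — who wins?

Theo

Round 1 first-place votes: Diego 0, Carlos 0, Theo 48, Yuki 46.
Theo and Yuki advance.
Runoff: Theo is preferred to Yuki by 48 voters; Yuki by 46.
Theo wins the runoff.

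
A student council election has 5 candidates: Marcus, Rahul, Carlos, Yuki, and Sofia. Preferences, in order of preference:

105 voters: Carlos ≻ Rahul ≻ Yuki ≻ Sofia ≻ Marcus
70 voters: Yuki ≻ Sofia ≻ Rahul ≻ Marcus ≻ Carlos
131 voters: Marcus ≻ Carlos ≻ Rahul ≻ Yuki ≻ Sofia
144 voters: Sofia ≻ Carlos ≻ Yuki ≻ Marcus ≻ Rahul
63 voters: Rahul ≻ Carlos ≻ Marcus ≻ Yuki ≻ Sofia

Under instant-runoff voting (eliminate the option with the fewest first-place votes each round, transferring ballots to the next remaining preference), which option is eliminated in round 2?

Round 1: Marcus 131, Rahul 63, Carlos 105, Yuki 70, Sofia 144. Eliminate Rahul.
Round 2: Marcus 131, Carlos 168, Yuki 70, Sofia 144. Eliminate Yuki.

Yuki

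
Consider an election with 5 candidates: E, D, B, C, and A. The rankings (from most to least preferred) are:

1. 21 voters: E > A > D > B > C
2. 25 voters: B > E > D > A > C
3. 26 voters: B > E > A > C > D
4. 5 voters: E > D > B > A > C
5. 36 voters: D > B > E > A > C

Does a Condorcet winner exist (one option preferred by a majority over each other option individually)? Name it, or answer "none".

none

Checking pairwise contests:
B beats E 87–26.
E beats D 77–36.
D beats B 62–51.
E beats C 113–0.
E beats A 113–0.
Every option loses at least one head-to-head, so there is no Condorcet winner.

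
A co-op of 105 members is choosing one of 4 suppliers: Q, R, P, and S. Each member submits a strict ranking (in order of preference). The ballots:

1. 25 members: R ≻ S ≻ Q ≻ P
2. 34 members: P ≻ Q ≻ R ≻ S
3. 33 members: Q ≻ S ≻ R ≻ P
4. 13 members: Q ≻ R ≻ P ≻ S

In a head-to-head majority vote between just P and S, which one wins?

S

Voters preferring P to S: 47; preferring S to P: 58.
S wins the head-to-head.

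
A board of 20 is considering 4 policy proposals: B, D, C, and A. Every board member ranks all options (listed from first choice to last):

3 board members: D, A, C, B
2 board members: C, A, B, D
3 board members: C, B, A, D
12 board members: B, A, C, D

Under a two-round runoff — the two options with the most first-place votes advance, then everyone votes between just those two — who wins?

B

Round 1 first-place votes: B 12, D 3, C 5, A 0.
B and C advance.
Runoff: B is preferred to C by 12 voters; C by 8.
B wins the runoff.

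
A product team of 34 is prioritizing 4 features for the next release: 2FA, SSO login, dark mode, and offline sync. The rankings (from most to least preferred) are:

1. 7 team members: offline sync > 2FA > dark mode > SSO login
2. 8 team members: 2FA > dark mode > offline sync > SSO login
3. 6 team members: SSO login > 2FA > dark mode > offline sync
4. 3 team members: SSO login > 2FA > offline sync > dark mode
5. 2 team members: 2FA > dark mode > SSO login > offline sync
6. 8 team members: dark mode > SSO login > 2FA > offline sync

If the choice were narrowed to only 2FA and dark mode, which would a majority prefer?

2FA

Voters preferring 2FA to dark mode: 26; preferring dark mode to 2FA: 8.
2FA wins the head-to-head.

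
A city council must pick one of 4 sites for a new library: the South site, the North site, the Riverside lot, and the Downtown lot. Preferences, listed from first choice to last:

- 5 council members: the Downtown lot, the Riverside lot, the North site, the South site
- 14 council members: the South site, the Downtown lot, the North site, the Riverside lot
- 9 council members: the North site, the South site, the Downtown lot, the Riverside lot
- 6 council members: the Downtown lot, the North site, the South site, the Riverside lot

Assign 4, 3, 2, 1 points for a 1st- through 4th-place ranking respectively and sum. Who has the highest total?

the Downtown lot

the South site: 5·1 + 14·4 + 9·3 + 6·2 = 100
the North site: 5·2 + 14·2 + 9·4 + 6·3 = 92
the Riverside lot: 5·3 + 14·1 + 9·1 + 6·1 = 44
the Downtown lot: 5·4 + 14·3 + 9·2 + 6·4 = 104
the Downtown lot has the highest Borda score (104).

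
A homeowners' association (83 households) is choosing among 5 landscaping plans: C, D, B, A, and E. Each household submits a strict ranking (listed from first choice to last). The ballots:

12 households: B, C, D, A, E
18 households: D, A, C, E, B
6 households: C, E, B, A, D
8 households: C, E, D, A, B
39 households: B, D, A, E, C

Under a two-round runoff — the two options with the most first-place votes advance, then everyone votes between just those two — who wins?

B

Round 1 first-place votes: C 14, D 18, B 51, A 0, E 0.
B and D advance.
Runoff: B is preferred to D by 57 voters; D by 26.
B wins the runoff.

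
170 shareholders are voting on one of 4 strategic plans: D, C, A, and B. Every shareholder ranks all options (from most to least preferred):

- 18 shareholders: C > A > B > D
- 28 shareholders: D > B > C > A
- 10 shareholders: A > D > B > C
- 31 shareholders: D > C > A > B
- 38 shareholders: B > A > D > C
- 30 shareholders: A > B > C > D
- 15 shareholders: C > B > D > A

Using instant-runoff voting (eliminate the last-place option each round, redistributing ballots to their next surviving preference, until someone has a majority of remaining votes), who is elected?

Round 1: D 59, C 33, A 40, B 38. Eliminate C.
Round 2: D 59, A 58, B 53. Eliminate B.
Round 3: D 74, A 96. A has a majority.

A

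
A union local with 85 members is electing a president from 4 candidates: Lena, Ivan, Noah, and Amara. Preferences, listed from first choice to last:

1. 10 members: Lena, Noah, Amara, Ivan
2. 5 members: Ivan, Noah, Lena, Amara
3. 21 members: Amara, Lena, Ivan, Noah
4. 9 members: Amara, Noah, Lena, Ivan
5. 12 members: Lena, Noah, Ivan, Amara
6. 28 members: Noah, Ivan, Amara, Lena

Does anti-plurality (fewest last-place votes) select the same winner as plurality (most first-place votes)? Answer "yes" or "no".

Anti-plurality — last-place votes: Lena 28, Ivan 19, Noah 21, Amara 17. Winner: Amara.
Plurality — first-place votes: Lena 22, Ivan 5, Noah 28, Amara 30. Winner: Amara.
The two methods agree.

yes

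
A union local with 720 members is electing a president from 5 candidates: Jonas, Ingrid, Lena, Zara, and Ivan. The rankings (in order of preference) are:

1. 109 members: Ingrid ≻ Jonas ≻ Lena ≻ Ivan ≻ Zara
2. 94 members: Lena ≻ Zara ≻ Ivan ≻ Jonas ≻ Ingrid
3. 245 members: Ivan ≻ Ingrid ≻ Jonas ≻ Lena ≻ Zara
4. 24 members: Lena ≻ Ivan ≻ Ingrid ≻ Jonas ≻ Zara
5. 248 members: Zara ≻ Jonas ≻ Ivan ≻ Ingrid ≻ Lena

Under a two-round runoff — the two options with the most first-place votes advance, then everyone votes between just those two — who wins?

Ivan

Round 1 first-place votes: Jonas 0, Ingrid 109, Lena 118, Zara 248, Ivan 245.
Zara and Ivan advance.
Runoff: Zara is preferred to Ivan by 342 voters; Ivan by 378.
Ivan wins the runoff.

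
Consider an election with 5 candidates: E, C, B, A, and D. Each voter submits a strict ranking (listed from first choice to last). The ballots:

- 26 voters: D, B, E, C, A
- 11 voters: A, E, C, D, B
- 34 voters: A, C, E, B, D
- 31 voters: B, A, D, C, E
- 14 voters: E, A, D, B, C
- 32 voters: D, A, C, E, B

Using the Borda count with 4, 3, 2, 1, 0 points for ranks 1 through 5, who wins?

E: 26·2 + 11·3 + 34·2 + 31·0 + 14·4 + 32·1 = 241
C: 26·1 + 11·2 + 34·3 + 31·1 + 14·0 + 32·2 = 245
B: 26·3 + 11·0 + 34·1 + 31·4 + 14·1 + 32·0 = 250
A: 26·0 + 11·4 + 34·4 + 31·3 + 14·3 + 32·3 = 411
D: 26·4 + 11·1 + 34·0 + 31·2 + 14·2 + 32·4 = 333
A has the highest Borda score (411).

A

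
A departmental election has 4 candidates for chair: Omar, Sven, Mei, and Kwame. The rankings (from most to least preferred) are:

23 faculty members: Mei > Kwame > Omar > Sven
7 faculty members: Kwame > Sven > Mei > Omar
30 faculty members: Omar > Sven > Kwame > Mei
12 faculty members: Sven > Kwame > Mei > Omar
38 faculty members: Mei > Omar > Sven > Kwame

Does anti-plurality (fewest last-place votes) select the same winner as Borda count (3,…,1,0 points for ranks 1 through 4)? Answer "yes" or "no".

no

Anti-plurality — last-place votes: Omar 19, Sven 23, Mei 30, Kwame 38. Winner: Omar.
Borda — scores: Omar 189, Sven 148, Mei 202, Kwame 121. Winner: Mei.
The two methods disagree.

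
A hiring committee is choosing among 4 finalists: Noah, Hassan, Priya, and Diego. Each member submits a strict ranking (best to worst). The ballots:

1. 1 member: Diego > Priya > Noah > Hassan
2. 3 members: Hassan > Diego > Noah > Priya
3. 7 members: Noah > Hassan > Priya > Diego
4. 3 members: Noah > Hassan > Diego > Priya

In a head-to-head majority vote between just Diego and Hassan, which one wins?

Voters preferring Diego to Hassan: 1; preferring Hassan to Diego: 13.
Hassan wins the head-to-head.

Hassan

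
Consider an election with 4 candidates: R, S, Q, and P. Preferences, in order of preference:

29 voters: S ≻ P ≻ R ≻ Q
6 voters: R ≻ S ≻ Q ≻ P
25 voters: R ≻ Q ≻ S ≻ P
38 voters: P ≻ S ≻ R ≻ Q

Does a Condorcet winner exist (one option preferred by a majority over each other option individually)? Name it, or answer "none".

S

S vs R: 67–31 for S.
S vs Q: 73–25 for S.
S vs P: 60–38 for S.
S beats every other option head-to-head.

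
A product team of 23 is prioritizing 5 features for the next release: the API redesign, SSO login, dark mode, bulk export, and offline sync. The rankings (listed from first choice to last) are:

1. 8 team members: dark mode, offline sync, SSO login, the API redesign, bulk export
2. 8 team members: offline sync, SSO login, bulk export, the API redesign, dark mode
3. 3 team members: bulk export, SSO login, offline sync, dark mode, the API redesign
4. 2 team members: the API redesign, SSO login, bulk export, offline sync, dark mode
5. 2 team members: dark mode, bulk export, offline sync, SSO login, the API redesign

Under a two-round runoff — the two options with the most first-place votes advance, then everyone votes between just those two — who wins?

Round 1 first-place votes: the API redesign 2, SSO login 0, dark mode 10, bulk export 3, offline sync 8.
dark mode and offline sync advance.
Runoff: dark mode is preferred to offline sync by 10 voters; offline sync by 13.
offline sync wins the runoff.

offline sync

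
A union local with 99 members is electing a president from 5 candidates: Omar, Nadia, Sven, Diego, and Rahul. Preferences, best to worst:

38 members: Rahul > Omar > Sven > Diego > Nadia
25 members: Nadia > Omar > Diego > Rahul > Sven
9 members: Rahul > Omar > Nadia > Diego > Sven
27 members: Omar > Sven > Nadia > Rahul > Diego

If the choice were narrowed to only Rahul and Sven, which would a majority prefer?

Rahul

Voters preferring Rahul to Sven: 72; preferring Sven to Rahul: 27.
Rahul wins the head-to-head.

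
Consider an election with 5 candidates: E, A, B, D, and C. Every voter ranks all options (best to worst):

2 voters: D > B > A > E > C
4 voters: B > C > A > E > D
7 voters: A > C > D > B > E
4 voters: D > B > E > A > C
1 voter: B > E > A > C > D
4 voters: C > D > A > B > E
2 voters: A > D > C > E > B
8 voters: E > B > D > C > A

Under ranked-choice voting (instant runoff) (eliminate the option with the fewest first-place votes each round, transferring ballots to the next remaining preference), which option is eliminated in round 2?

B

Round 1: E 8, A 9, B 5, D 6, C 4. Eliminate C.
Round 2: E 8, A 9, B 5, D 10. Eliminate B.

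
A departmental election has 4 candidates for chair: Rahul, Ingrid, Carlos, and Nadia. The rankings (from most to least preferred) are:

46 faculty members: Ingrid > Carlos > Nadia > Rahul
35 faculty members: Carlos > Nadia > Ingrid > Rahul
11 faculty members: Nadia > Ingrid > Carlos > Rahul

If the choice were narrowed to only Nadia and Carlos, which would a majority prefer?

Voters preferring Nadia to Carlos: 11; preferring Carlos to Nadia: 81.
Carlos wins the head-to-head.

Carlos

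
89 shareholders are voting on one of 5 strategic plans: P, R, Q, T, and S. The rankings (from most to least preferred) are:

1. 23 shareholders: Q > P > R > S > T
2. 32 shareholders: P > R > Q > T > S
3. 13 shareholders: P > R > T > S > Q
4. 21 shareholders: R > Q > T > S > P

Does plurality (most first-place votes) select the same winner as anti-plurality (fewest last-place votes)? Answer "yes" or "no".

Plurality — first-place votes: P 45, R 21, Q 23, T 0, S 0. Winner: P.
Anti-plurality — last-place votes: P 21, R 0, Q 13, T 23, S 32. Winner: R.
The two methods disagree.

no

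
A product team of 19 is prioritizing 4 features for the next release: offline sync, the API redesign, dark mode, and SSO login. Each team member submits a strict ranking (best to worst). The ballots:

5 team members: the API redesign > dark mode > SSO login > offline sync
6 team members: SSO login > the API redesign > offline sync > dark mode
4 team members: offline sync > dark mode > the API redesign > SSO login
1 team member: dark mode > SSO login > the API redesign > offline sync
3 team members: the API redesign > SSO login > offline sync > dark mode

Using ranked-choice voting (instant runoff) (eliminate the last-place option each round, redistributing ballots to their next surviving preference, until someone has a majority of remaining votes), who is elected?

Round 1: offline sync 4, the API redesign 8, dark mode 1, SSO login 6. Eliminate dark mode.
Round 2: offline sync 4, the API redesign 8, SSO login 7. Eliminate offline sync.
Round 3: the API redesign 12, SSO login 7. The API redesign has a majority.

the API redesign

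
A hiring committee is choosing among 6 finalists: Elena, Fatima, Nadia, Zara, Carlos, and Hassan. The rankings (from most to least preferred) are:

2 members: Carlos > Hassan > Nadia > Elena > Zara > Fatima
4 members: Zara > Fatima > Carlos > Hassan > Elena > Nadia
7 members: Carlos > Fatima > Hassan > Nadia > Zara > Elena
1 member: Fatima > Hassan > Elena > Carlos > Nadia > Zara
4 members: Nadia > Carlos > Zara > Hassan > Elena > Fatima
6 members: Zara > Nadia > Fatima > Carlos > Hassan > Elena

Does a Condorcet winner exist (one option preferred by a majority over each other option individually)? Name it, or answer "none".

Carlos vs Elena: 23–1 for Carlos.
Carlos vs Fatima: 13–11 for Carlos.
Carlos vs Nadia: 14–10 for Carlos.
Carlos vs Zara: 14–10 for Carlos.
Carlos vs Hassan: 23–1 for Carlos.
Carlos beats every other option head-to-head.

Carlos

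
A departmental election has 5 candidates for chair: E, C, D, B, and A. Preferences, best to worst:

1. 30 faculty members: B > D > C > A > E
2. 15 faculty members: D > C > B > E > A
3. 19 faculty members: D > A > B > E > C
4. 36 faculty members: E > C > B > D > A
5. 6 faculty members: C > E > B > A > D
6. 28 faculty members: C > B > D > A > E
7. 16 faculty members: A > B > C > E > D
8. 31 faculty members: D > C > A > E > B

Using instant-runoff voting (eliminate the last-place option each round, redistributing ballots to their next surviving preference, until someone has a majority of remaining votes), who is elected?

Round 1: E 36, C 34, D 65, B 30, A 16. Eliminate A.
Round 2: E 36, C 34, D 65, B 46. Eliminate C.
Round 3: E 42, D 65, B 74. Eliminate E.
Round 4: D 65, B 116. B has a majority.

B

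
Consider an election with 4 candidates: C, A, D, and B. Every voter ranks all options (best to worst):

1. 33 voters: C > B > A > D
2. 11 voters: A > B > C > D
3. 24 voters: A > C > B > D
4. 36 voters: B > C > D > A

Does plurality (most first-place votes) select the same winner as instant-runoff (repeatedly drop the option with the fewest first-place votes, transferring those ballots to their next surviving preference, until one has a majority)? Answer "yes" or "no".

Plurality — first-place votes: C 33, A 35, D 0, B 36. Winner: B.
Instant-runoff — R1 C 33, A 35, D 0, B 36 (D out); R2 C 33, A 35, B 36 (C out); R3 A 35, B 69 (B winner). Winner: B.
The two methods agree.

yes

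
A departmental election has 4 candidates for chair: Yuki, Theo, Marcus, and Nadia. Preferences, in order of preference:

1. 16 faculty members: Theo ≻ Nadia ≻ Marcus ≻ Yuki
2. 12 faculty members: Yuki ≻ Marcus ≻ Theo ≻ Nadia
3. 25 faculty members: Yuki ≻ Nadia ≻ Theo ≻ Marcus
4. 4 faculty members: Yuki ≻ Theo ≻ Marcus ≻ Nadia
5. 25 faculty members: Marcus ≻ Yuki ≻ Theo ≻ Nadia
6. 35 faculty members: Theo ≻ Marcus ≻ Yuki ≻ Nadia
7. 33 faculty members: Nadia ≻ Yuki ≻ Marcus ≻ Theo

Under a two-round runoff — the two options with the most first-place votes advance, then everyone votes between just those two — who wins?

Round 1 first-place votes: Yuki 41, Theo 51, Marcus 25, Nadia 33.
Theo and Yuki advance.
Runoff: Theo is preferred to Yuki by 51 voters; Yuki by 99.
Yuki wins the runoff.

Yuki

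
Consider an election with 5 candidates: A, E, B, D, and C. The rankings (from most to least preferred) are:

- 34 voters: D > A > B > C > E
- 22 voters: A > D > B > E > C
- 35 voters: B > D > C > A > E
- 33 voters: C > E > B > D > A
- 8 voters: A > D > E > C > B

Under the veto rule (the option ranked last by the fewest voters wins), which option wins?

D

Last-place votes: A 33, E 69, B 8, D 0, C 22.
D is ranked last by the fewest voters, so D wins.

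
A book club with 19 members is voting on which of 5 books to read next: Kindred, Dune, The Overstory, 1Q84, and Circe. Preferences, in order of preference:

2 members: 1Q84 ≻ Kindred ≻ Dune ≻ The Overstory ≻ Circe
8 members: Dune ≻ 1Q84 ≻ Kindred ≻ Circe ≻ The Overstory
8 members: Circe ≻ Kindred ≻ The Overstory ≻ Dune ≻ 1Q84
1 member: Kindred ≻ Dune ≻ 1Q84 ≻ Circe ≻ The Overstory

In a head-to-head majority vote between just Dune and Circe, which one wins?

Dune

Voters preferring Dune to Circe: 11; preferring Circe to Dune: 8.
Dune wins the head-to-head.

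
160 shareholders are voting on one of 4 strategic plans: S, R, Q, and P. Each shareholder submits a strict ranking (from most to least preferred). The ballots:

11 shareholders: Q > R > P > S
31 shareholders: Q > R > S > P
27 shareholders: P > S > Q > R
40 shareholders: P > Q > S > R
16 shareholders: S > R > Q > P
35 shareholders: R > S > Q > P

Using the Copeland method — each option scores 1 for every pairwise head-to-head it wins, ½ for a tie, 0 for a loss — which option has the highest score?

S: beats R and P; loses to Q → score 2.
R: beats P; loses to S and Q → score 1.
Q: beats S, R, and P → score 3.
P: loses to S, R, and Q → score 0.
Q has the best pairwise record.

Q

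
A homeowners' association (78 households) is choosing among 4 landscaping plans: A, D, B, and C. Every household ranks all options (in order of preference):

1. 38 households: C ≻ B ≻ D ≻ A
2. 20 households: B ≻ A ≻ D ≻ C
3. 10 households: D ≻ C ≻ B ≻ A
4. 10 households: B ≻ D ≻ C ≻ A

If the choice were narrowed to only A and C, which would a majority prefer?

C

Voters preferring A to C: 20; preferring C to A: 58.
C wins the head-to-head.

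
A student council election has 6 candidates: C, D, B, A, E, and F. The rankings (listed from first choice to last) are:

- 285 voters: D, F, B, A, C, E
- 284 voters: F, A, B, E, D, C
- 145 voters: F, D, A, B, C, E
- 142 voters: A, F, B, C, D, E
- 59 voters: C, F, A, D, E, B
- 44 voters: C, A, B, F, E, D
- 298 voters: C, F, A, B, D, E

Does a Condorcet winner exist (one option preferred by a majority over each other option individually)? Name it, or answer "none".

F vs C: 856–401 for F.
F vs D: 972–285 for F.
F vs B: 1213–44 for F.
F vs A: 1071–186 for F.
F vs E: 1257–0 for F.
F beats every other option head-to-head.

F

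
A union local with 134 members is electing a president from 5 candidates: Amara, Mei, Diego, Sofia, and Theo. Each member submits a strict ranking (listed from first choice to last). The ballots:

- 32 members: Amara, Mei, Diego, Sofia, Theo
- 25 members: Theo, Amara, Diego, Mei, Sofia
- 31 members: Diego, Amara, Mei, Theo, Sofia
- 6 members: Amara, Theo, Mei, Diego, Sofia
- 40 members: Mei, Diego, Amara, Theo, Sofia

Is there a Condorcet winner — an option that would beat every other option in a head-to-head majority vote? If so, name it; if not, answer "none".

Checking pairwise contests:
Diego beats Amara 71–63.
Amara beats Mei 94–40.
Mei beats Diego 78–56.
Amara beats Sofia 134–0.
Amara beats Theo 109–25.
Every option loses at least one head-to-head, so there is no Condorcet winner.

none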